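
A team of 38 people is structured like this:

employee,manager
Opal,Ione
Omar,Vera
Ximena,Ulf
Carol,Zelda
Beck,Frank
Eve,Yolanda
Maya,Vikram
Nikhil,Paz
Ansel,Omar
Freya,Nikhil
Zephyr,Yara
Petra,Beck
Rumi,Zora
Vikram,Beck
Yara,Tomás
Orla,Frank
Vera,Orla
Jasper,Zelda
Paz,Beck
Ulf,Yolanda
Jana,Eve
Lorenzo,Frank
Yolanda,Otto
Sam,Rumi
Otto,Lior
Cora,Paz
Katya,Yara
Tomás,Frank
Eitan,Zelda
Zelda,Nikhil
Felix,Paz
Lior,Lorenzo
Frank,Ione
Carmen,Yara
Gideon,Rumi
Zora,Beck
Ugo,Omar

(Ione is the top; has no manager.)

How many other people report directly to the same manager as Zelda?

Zelda reports to Nikhil. Nikhil's other direct reports are Freya — 1 peer.

1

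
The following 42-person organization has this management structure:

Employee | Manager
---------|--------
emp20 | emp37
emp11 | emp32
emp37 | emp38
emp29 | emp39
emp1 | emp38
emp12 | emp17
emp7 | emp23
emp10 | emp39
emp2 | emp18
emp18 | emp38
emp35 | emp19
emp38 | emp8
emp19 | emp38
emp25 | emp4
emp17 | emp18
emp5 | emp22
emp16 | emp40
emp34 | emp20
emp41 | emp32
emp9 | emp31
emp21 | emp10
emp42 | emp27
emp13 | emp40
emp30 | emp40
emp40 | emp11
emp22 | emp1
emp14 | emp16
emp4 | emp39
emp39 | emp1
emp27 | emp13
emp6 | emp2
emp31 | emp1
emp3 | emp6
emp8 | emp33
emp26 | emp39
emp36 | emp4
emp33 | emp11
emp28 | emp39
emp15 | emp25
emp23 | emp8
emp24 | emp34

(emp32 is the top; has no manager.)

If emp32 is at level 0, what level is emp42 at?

5

Chain from emp42 up to emp32: emp42 → emp27 → emp13 → emp40 → emp11 → emp32. That is 5 steps up, so emp42 is 5 levels below emp32.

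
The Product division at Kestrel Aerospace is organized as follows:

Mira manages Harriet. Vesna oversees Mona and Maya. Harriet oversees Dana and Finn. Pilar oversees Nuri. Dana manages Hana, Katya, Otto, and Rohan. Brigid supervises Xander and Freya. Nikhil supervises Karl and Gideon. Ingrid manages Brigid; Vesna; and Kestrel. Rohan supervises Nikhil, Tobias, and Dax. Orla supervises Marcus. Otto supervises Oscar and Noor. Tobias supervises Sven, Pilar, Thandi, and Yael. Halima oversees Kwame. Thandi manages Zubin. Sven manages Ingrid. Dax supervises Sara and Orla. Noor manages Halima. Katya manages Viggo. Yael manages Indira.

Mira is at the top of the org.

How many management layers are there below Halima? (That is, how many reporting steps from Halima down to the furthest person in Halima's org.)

1

The longest chain under Halima runs Halima → Kwame, which is 1 level below Halima.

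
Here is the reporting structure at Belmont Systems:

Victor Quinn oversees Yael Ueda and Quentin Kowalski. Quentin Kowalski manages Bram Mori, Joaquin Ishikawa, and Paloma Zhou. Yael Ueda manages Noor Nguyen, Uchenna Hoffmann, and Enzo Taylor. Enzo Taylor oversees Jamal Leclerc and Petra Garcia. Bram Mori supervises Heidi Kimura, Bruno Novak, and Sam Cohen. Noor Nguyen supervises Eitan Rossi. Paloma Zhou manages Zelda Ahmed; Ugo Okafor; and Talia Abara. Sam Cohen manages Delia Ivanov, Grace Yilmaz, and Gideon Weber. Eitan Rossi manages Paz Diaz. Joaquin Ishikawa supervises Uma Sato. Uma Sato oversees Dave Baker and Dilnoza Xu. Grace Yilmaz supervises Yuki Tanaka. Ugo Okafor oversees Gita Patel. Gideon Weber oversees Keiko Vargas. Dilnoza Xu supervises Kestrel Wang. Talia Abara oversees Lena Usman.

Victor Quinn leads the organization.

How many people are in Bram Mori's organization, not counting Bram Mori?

8

Bram Mori directly manages Bruno Novak, Sam Cohen, Heidi Kimura. Bruno Novak has no reports. Under Sam Cohen: Gideon Weber, Keiko Vargas, Grace Yilmaz, Yuki Tanaka, Delia Ivanov (5). Heidi Kimura has no reports. So Bram Mori's organization is 3 direct reports plus everyone under them: 1 + 6 + 1 = 8.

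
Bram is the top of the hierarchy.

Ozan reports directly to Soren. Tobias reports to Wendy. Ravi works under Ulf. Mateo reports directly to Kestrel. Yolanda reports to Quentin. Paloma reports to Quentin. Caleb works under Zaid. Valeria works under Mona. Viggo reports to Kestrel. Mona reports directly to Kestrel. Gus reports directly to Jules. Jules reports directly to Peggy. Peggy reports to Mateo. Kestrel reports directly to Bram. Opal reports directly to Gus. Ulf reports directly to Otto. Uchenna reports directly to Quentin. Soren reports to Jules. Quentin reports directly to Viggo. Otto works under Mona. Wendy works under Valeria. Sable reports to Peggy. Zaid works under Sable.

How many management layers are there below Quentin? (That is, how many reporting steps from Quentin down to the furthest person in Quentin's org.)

The longest chain under Quentin runs Quentin → Yolanda, which is 1 level below Quentin.

1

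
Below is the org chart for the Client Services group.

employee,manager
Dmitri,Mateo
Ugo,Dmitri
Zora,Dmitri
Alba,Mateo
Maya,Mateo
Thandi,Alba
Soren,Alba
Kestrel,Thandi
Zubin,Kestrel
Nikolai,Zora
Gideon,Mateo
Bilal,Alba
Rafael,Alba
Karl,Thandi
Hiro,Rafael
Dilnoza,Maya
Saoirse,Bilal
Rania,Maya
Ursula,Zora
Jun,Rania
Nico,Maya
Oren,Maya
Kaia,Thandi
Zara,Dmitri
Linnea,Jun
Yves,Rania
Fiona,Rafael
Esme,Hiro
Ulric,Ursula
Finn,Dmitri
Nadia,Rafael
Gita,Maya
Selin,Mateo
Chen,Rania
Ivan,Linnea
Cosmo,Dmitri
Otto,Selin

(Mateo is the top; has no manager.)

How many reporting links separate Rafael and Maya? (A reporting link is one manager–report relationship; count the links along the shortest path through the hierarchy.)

3

Rafael is 2 levels below Mateo, and Maya is 1 level below Mateo (their lowest common manager). The shortest path runs up from Rafael to Mateo and back down to Maya: 2 + 1 = 3 links.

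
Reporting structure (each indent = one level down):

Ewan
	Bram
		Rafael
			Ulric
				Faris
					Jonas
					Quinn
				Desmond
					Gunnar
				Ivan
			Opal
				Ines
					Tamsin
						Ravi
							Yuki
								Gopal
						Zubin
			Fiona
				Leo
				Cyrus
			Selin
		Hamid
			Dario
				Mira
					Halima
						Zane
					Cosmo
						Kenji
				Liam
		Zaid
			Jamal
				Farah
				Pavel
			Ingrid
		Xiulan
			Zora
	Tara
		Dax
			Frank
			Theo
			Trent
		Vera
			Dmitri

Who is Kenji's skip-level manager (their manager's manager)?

Kenji reports to Cosmo, and Cosmo reports to Mira. So Kenji's skip-level manager is Mira.

Mira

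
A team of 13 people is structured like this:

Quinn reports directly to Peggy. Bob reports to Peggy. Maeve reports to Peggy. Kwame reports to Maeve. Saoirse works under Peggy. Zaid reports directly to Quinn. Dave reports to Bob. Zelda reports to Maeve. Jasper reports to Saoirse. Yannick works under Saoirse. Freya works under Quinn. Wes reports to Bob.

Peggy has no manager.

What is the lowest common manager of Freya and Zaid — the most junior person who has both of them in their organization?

Quinn

Freya's chain of managers is Quinn, Peggy. Zaid's chain of managers is Quinn, Peggy. The first manager that appears in both chains is Quinn.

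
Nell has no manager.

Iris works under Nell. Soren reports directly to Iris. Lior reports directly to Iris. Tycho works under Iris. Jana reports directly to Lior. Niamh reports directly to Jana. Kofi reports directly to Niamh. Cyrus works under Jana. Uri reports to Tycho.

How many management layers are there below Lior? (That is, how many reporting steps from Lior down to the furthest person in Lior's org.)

3

The longest chain under Lior runs Lior → Jana → Niamh → Kofi, which is 3 levels below Lior.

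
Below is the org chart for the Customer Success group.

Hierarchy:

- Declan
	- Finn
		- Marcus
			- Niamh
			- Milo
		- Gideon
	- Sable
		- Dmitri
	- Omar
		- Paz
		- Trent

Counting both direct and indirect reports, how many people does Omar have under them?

Omar directly manages Paz, Trent. Paz has no reports. Trent has no reports. So Omar's organization is 2 direct reports plus everyone under them: 1 + 1 = 2.

2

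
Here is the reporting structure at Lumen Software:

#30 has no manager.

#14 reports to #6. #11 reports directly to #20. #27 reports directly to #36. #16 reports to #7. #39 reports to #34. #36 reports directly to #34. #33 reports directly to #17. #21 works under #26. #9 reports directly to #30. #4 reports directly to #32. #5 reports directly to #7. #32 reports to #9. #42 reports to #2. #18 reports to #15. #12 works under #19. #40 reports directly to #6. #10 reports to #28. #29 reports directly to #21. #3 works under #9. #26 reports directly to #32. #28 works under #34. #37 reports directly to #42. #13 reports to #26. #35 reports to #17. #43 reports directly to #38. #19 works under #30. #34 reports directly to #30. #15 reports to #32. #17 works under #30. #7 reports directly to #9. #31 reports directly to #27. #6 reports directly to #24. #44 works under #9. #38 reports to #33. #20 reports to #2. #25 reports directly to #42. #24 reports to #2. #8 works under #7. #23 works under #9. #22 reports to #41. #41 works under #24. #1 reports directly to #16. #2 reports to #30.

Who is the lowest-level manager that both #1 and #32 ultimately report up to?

#9

#1's chain of managers is #16, #7, #9, #30. #32's chain of managers is #9, #30. The first manager that appears in both chains is #9.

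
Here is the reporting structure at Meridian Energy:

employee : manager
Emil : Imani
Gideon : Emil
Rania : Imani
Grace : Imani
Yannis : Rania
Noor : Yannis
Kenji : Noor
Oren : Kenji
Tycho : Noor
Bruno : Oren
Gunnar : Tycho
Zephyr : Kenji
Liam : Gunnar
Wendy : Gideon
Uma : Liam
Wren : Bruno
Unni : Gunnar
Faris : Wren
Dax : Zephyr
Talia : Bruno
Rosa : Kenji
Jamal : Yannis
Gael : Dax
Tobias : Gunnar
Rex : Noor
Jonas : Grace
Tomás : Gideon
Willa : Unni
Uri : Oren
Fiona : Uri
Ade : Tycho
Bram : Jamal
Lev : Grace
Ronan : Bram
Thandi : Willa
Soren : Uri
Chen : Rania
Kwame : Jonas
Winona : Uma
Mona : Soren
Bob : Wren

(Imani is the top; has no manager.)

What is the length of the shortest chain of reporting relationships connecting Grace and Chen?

3

Grace is 1 level below Imani, and Chen is 2 levels below Imani (their lowest common manager). The shortest path runs up from Grace to Imani and back down to Chen: 1 + 2 = 3 links.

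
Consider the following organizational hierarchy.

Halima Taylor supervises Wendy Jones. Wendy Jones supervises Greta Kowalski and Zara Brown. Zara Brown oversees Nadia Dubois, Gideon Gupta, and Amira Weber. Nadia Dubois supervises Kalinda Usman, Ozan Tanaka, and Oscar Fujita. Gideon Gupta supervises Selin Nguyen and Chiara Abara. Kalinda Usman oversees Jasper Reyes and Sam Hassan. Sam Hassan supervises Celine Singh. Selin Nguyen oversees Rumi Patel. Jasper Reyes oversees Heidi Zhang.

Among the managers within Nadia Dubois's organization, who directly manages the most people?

Nadia Dubois

Direct-report counts within Nadia Dubois's organization: Nadia Dubois has 3; Kalinda Usman has 2; Jasper Reyes has 1; Sam Hassan has 1. The largest is 3, held by Nadia Dubois.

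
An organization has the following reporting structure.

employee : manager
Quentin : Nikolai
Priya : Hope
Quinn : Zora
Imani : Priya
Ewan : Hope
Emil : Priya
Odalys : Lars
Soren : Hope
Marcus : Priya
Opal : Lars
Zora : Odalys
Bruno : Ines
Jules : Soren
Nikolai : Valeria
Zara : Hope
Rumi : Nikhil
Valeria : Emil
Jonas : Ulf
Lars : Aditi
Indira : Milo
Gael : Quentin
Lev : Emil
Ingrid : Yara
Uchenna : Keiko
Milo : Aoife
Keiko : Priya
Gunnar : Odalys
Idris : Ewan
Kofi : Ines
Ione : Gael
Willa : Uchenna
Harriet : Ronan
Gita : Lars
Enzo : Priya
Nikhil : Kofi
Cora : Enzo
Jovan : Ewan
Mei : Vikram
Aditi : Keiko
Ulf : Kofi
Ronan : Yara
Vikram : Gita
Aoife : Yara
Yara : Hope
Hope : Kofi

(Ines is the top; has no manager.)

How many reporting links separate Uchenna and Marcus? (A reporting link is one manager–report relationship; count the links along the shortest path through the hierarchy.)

Uchenna is 2 levels below Priya, and Marcus is 1 level below Priya (their lowest common manager). The shortest path runs up from Uchenna to Priya and back down to Marcus: 2 + 1 = 3 links.

3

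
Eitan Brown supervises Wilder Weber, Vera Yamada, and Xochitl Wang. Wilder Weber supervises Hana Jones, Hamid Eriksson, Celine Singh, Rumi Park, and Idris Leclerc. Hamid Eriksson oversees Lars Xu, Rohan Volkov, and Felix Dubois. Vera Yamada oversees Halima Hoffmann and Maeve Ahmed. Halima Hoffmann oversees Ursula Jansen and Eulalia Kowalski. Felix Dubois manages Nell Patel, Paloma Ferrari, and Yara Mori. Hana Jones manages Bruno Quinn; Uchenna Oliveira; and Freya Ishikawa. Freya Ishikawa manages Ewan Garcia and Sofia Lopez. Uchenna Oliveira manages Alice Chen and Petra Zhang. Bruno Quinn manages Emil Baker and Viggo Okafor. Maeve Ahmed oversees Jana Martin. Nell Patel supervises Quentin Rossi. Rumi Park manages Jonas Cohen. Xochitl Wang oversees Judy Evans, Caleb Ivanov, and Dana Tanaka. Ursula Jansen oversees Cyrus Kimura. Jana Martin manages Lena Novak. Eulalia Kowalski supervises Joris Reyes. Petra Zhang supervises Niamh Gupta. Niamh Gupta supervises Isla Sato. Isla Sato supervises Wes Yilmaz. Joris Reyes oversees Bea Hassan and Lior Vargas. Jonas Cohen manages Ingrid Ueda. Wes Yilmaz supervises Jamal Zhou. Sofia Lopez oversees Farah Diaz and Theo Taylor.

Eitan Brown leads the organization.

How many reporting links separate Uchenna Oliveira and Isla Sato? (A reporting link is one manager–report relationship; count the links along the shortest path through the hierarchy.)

Isla Sato is in Uchenna Oliveira's organization: the chain from Isla Sato up to Uchenna Oliveira is Isla Sato → Niamh Gupta → Petra Zhang → Uchenna Oliveira, which is 3 links.

3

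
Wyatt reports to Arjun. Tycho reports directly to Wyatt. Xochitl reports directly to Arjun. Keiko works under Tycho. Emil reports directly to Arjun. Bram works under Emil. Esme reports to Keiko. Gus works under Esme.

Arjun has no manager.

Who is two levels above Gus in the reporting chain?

Keiko

Gus reports to Esme, and Esme reports to Keiko. So Gus's skip-level manager is Keiko.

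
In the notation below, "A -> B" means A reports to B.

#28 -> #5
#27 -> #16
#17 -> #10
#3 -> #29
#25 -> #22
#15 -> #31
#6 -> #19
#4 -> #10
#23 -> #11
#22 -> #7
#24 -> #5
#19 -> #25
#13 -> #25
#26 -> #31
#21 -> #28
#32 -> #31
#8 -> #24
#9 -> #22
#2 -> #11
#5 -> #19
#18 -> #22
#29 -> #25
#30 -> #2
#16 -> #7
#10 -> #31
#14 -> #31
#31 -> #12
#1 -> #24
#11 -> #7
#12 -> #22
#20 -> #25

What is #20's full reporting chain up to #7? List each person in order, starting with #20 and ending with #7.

#20 reports to #25. #25 reports to #22. #22 reports to #7. #7 is at the top.

#20 -> #25 -> #22 -> #7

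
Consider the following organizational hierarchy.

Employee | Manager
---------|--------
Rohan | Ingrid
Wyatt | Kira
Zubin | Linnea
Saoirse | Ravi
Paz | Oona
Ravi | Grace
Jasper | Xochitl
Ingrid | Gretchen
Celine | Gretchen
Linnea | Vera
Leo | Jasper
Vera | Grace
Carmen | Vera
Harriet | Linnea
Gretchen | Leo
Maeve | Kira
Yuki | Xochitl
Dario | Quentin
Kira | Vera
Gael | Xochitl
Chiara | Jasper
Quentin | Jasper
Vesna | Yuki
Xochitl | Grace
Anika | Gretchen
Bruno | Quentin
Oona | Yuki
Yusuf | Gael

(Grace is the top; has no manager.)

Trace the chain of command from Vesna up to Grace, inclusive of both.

Vesna reports to Yuki. Yuki reports to Xochitl. Xochitl reports to Grace. Grace is at the top.

Vesna -> Yuki -> Xochitl -> Grace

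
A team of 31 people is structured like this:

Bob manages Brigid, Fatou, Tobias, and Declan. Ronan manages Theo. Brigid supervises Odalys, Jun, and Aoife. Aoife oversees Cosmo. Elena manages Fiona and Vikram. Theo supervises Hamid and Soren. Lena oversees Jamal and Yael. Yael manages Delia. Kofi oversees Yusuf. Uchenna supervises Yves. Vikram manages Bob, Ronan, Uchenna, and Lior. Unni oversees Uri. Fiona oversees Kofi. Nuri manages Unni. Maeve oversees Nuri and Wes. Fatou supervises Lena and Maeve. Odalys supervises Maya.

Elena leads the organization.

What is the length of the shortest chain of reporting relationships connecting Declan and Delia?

Declan is 1 level below Bob, and Delia is 4 levels below Bob (their lowest common manager). The shortest path runs up from Declan to Bob and back down to Delia: 1 + 4 = 5 links.

5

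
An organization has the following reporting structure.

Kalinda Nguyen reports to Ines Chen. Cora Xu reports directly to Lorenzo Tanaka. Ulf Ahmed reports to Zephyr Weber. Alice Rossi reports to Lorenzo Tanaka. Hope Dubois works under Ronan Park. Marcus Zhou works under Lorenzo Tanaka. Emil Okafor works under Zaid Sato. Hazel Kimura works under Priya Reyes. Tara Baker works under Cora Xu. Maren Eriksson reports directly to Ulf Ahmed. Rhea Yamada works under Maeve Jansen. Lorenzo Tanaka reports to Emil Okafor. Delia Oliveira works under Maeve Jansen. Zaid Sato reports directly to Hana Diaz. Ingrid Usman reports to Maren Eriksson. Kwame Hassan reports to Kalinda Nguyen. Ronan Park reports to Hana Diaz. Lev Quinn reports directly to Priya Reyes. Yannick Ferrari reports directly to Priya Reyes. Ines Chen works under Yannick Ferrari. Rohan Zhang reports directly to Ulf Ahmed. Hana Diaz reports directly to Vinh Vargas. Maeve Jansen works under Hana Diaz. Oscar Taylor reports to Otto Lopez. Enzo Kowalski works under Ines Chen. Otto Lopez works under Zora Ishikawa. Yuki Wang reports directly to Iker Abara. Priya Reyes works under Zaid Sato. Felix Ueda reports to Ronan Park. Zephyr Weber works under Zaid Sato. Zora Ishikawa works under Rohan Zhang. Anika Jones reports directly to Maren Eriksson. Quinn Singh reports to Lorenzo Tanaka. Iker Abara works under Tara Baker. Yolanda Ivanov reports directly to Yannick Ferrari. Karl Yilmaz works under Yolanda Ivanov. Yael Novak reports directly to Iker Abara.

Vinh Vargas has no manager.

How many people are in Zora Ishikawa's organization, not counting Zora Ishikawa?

2

Zora Ishikawa directly manages Otto Lopez. Under Otto Lopez: Oscar Taylor (1). That's 2 in total.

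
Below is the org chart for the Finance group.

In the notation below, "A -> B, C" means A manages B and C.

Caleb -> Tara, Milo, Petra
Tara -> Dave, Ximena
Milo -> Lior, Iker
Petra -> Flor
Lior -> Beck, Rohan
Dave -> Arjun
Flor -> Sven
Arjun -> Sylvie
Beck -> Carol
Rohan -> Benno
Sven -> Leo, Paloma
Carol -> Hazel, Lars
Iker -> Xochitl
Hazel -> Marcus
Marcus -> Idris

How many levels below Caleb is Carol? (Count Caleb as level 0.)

4

Chain from Carol up to Caleb: Carol → Beck → Lior → Milo → Caleb. That is 4 steps up, so Carol is 4 levels below Caleb.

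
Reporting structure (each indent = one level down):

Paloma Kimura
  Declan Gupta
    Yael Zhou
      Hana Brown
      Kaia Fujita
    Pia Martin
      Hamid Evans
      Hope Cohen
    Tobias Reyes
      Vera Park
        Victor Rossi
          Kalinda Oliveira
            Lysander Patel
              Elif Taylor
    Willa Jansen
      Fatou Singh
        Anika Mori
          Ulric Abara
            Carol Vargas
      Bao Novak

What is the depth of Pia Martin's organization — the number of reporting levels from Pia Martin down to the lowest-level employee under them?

The longest chain under Pia Martin runs Pia Martin → Hope Cohen, which is 1 level below Pia Martin.

1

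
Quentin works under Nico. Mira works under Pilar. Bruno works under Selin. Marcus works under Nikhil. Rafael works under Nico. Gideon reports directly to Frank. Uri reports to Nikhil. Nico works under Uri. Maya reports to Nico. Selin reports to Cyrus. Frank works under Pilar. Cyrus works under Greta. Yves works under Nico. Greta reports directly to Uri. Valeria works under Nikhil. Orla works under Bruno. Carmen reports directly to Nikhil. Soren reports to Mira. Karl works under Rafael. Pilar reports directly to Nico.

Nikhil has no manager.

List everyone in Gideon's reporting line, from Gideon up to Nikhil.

Gideon reports to Frank. Frank reports to Pilar. Pilar reports to Nico. Nico reports to Uri. Uri reports to Nikhil. Nikhil is at the top.

Gideon -> Frank -> Pilar -> Nico -> Uri -> Nikhil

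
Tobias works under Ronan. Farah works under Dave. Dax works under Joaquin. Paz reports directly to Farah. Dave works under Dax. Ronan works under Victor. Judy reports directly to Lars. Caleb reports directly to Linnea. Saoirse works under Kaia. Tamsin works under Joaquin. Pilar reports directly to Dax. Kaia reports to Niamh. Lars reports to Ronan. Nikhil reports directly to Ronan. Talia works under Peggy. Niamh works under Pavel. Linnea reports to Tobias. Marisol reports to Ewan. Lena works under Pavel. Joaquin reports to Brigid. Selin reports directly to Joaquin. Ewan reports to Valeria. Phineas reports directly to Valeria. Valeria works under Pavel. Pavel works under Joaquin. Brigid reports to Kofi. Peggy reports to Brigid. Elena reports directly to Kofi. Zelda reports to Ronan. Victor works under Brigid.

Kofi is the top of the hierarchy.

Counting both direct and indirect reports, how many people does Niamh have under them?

2

Niamh directly manages Kaia. Under Kaia: Saoirse (1). That's 2 in total.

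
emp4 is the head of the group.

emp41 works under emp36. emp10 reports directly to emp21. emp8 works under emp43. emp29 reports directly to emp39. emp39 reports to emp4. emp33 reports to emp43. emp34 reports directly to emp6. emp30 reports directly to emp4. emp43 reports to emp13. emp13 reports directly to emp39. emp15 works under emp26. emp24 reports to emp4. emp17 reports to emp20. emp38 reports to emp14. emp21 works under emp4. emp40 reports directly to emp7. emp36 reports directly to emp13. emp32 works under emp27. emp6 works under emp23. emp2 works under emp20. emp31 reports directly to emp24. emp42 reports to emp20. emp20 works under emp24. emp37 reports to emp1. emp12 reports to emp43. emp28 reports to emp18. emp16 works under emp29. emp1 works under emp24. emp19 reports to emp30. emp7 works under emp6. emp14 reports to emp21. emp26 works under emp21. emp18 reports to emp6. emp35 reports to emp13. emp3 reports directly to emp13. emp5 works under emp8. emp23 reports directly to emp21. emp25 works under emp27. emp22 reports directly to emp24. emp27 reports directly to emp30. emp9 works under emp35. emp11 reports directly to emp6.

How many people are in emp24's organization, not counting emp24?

8

emp24 directly manages emp1, emp31, emp20, emp22. Under emp1: emp37 (1). emp31 has no reports. Under emp20: emp42, emp17, emp2 (3). emp22 has no reports. So emp24's organization is 4 direct reports plus everyone under them: 2 + 1 + 4 + 1 = 8.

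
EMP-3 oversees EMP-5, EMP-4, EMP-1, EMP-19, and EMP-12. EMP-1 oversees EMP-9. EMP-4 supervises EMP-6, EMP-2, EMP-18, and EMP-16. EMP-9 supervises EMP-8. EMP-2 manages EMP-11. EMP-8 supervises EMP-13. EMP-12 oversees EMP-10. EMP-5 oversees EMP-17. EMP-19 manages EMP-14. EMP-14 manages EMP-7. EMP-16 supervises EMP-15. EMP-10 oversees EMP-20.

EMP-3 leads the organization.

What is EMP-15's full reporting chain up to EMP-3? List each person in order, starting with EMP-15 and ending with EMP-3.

EMP-15 -> EMP-16 -> EMP-4 -> EMP-3

EMP-15 reports to EMP-16. EMP-16 reports to EMP-4. EMP-4 reports to EMP-3. EMP-3 is at the top.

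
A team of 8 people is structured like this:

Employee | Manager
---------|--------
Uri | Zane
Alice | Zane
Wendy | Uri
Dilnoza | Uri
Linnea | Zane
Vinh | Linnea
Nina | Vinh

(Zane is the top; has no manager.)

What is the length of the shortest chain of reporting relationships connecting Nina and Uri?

4

Nina is 3 levels below Zane, and Uri is 1 level below Zane (their lowest common manager). The shortest path runs up from Nina to Zane and back down to Uri: 3 + 1 = 4 links.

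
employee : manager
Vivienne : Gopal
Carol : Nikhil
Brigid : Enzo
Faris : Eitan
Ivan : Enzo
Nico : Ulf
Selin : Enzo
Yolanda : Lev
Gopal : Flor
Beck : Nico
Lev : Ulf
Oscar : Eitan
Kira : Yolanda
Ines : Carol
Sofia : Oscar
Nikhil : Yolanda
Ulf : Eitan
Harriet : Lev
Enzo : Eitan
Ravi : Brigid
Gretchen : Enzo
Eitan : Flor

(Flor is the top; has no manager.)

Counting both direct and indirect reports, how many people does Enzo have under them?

Enzo directly manages Gretchen, Brigid, Ivan, Selin. Gretchen has no reports. Under Brigid: Ravi (1). Ivan has no reports. Selin has no reports. So Enzo's organization is 4 direct reports plus everyone under them: 1 + 2 + 1 + 1 = 5.

5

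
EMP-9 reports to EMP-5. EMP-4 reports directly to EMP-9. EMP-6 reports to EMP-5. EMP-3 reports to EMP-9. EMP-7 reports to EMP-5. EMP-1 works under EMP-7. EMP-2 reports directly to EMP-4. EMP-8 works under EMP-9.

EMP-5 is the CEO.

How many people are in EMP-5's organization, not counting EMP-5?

EMP-5 directly manages EMP-9, EMP-6, EMP-7. Under EMP-9: EMP-8, EMP-3, EMP-4, EMP-2 (4). EMP-6 has no reports. Under EMP-7: EMP-1 (1). So EMP-5's organization is 3 direct reports plus everyone under them: 5 + 1 + 2 = 8.

8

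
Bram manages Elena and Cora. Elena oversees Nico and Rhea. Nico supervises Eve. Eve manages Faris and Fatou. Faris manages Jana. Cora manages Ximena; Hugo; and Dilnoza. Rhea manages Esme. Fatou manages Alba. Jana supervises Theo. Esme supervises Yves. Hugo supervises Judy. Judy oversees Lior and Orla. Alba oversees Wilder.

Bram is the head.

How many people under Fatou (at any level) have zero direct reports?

1

The only person in Fatou's organization with no one reporting to them is Wilder. That is 1.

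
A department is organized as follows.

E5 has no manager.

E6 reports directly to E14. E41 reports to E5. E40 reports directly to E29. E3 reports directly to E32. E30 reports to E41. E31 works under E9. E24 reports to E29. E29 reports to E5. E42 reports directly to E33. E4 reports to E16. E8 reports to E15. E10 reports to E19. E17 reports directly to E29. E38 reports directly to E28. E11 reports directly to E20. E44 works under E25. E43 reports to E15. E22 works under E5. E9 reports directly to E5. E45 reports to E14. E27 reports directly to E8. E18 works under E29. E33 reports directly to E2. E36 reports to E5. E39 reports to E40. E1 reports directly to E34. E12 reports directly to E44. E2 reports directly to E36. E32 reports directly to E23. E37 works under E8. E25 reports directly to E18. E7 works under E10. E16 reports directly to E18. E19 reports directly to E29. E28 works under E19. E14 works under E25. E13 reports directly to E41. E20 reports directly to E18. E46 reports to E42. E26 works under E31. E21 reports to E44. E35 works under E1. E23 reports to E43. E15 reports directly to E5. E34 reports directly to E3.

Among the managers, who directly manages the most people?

Direct-report counts: E5 has 6; E41 has 2; E15 has 2; E43 has 1; E23 has 1; E32 has 1; E3 has 1; E34 has 1; E1 has 1; E8 has 2; E36 has 1; E2 has 1; E33 has 1; E42 has 1; E9 has 1; E31 has 1; E29 has 5; E40 has 1; E19 has 2; E28 has 1; E10 has 1; E18 has 3; E16 has 1; E20 has 1; E25 has 2; E44 has 2; E14 has 2. The largest is 6, held by E5.

E5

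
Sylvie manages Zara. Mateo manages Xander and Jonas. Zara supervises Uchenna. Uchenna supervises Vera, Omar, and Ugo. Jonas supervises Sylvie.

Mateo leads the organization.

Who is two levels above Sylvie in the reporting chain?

Mateo

Sylvie reports to Jonas, and Jonas reports to Mateo. So Sylvie's skip-level manager is Mateo.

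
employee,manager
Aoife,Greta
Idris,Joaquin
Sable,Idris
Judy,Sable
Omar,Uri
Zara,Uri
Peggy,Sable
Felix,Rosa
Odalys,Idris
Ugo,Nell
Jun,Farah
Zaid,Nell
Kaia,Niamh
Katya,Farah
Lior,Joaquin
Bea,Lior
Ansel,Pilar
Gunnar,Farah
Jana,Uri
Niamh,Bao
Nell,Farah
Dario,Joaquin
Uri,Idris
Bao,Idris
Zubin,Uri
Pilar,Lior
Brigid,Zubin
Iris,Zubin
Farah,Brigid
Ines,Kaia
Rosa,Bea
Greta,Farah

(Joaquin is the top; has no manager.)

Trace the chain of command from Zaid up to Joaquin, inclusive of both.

Zaid reports to Nell. Nell reports to Farah. Farah reports to Brigid. Brigid reports to Zubin. Zubin reports to Uri. Uri reports to Idris. Idris reports to Joaquin. Joaquin is at the top.

Zaid -> Nell -> Farah -> Brigid -> Zubin -> Uri -> Idris -> Joaquin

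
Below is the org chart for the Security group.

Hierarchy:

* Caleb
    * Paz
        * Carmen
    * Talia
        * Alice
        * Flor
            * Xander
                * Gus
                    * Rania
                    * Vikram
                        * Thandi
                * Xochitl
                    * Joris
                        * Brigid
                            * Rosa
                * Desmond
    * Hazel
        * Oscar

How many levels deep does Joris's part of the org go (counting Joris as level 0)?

2

The longest chain under Joris runs Joris → Brigid → Rosa, which is 2 levels below Joris.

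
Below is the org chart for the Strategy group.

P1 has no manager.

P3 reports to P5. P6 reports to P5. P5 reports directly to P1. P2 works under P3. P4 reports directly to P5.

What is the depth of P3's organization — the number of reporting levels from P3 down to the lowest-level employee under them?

The longest chain under P3 runs P3 → P2, which is 1 level below P3.

1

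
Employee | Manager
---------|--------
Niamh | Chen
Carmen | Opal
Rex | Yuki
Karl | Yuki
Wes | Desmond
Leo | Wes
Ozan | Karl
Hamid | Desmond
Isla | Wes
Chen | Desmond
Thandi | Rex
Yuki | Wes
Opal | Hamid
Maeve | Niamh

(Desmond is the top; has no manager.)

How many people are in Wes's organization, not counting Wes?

Wes directly manages Isla, Leo, Yuki. Isla has no reports. Leo has no reports. Under Yuki: Karl, Ozan, Rex, Thandi (4). So Wes's organization is 3 direct reports plus everyone under them: 1 + 1 + 5 = 7.

7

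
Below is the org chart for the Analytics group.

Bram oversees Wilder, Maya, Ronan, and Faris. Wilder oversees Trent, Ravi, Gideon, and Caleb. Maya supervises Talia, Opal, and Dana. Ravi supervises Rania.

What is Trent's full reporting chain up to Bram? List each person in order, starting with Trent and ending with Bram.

Trent reports to Wilder. Wilder reports to Bram. Bram is at the top.

Trent -> Wilder -> Bram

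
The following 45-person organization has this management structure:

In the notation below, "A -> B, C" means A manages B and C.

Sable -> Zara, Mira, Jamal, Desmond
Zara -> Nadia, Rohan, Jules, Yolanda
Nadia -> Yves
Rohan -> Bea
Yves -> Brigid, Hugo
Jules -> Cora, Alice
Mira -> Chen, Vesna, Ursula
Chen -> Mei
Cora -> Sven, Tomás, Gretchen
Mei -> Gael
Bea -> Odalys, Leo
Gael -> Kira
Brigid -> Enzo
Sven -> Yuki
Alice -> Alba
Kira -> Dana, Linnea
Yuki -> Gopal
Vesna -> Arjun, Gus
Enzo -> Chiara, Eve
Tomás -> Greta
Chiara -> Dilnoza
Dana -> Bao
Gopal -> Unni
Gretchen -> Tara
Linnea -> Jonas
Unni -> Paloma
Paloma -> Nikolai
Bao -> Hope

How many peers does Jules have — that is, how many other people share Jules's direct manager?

3

Jules reports to Zara. Zara's other direct reports are Nadia, Rohan, Yolanda — 3 peers.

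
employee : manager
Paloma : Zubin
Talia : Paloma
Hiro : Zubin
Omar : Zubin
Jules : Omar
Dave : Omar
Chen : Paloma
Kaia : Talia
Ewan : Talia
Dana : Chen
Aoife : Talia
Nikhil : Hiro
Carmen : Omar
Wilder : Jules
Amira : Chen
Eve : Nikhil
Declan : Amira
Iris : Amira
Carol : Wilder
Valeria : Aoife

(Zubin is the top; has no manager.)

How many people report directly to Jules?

1

Jules directly manages Wilder. That is 1 direct report.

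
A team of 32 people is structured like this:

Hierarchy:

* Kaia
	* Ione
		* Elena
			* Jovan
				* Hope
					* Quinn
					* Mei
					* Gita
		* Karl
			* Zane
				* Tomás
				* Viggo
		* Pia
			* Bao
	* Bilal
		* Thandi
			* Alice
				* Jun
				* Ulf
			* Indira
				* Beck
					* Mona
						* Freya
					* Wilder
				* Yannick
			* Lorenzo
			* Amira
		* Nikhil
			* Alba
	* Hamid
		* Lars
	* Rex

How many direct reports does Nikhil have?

Nikhil directly manages Alba. That is 1 direct report.

1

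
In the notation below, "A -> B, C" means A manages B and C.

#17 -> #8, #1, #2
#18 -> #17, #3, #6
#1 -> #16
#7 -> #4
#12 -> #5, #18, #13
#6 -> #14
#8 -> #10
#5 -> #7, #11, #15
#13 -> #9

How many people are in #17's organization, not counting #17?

#17 directly manages #8, #1, #2. Under #8: #10 (1). Under #1: #16 (1). #2 has no reports. So #17's organization is 3 direct reports plus everyone under them: 2 + 2 + 1 = 5.

5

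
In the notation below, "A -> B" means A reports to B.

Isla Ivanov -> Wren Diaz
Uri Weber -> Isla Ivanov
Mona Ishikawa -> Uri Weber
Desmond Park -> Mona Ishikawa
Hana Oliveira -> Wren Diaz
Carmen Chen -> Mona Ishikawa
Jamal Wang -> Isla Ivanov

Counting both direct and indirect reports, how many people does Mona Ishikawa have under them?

Mona Ishikawa directly manages Desmond Park, Carmen Chen. Desmond Park has no reports. Carmen Chen has no reports. So Mona Ishikawa's organization is 2 direct reports plus everyone under them: 1 + 1 = 2.

2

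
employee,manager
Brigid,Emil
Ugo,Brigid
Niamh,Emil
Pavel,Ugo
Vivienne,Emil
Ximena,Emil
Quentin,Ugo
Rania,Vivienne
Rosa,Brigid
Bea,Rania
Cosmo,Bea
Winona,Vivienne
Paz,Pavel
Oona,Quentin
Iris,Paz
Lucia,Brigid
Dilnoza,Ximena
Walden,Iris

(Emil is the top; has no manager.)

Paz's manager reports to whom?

Paz reports to Pavel, and Pavel reports to Ugo. So Paz's skip-level manager is Ugo.

Ugo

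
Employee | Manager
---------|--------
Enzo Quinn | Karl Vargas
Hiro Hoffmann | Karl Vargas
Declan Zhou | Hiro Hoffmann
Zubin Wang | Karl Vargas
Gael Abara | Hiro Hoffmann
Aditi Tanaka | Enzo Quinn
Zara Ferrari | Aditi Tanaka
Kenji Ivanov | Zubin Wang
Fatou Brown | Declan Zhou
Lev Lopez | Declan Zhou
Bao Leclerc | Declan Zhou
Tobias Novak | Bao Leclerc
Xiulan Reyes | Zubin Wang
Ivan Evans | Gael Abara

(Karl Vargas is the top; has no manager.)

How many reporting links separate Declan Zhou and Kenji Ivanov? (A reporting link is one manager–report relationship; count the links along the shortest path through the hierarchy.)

Declan Zhou is 2 levels below Karl Vargas, and Kenji Ivanov is 2 levels below Karl Vargas (their lowest common manager). The shortest path runs up from Declan Zhou to Karl Vargas and back down to Kenji Ivanov: 2 + 2 = 4 links.

4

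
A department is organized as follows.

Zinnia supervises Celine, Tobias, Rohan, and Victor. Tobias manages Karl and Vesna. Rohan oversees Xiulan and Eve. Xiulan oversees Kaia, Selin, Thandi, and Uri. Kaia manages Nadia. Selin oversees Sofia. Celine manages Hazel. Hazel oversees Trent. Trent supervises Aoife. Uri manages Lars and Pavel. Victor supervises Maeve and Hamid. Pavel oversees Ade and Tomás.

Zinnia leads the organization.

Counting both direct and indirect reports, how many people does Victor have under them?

2

Victor directly manages Maeve, Hamid. Maeve has no reports. Hamid has no reports. So Victor's organization is 2 direct reports plus everyone under them: 1 + 1 = 2.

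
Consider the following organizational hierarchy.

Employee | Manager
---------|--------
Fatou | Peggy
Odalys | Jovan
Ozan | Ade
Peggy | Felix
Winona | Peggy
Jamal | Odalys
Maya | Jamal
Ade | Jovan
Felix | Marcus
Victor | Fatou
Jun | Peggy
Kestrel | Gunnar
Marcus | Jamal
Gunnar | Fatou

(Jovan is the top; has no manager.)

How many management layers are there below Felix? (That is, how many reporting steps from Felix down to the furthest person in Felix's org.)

4

The longest chain under Felix runs Felix → Peggy → Fatou → Gunnar → Kestrel, which is 4 levels below Felix.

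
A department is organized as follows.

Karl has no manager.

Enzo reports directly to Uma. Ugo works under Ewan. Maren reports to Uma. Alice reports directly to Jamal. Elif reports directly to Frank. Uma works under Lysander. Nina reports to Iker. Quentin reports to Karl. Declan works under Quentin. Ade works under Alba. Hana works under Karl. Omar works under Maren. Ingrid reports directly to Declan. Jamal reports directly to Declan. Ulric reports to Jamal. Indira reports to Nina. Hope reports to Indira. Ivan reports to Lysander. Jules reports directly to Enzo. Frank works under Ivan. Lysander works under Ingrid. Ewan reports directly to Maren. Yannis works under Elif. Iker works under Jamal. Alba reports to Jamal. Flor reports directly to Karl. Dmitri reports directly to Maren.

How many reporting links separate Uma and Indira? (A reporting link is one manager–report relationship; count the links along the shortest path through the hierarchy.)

7

Uma is 3 levels below Declan, and Indira is 4 levels below Declan (their lowest common manager). The shortest path runs up from Uma to Declan and back down to Indira: 3 + 4 = 7 links.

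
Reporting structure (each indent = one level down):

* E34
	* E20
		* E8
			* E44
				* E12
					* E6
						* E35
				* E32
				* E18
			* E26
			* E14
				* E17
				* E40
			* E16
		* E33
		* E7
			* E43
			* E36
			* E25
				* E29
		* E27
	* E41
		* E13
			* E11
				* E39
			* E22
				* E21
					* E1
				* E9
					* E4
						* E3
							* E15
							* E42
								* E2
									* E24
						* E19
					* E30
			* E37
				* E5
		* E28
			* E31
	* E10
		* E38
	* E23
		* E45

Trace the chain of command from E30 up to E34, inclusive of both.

E30 -> E9 -> E22 -> E13 -> E41 -> E34

E30 reports to E9. E9 reports to E22. E22 reports to E13. E13 reports to E41. E41 reports to E34. E34 is at the top.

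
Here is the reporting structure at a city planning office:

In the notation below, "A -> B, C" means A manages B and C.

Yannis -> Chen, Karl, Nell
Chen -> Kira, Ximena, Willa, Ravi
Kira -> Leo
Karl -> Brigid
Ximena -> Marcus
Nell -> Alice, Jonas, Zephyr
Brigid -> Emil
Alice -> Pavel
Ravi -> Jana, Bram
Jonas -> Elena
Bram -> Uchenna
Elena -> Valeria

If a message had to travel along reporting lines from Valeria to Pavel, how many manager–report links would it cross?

Valeria is 3 levels below Nell, and Pavel is 2 levels below Nell (their lowest common manager). The shortest path runs up from Valeria to Nell and back down to Pavel: 3 + 2 = 5 links.

5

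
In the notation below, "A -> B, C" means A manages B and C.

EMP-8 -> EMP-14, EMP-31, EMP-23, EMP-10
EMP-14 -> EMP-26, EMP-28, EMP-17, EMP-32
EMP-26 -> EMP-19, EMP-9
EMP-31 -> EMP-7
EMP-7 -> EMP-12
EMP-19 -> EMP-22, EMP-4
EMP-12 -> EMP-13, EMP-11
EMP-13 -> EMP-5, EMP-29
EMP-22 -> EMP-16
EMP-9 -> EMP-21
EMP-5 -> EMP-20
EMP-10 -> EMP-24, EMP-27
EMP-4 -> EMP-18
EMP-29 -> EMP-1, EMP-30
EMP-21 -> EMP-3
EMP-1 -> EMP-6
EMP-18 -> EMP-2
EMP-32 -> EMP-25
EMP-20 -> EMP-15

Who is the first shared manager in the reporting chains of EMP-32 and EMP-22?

EMP-32's chain of managers is EMP-14, EMP-8. EMP-22's chain of managers is EMP-19, EMP-26, EMP-14, EMP-8. The first manager that appears in both chains is EMP-14.

EMP-14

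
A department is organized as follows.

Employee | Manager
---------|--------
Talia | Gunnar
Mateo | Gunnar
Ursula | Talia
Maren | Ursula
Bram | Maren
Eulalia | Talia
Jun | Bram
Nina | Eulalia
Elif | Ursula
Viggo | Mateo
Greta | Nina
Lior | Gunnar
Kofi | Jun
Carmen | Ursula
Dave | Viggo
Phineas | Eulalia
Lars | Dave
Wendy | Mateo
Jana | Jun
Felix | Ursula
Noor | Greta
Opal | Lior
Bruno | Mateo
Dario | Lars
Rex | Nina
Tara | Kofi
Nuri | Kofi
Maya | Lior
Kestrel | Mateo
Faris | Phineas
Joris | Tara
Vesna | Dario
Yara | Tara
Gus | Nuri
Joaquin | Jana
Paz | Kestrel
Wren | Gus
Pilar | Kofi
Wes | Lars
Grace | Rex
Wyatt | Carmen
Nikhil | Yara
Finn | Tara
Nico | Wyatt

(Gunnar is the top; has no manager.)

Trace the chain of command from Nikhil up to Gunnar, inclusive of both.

Nikhil -> Yara -> Tara -> Kofi -> Jun -> Bram -> Maren -> Ursula -> Talia -> Gunnar

Nikhil reports to Yara. Yara reports to Tara. Tara reports to Kofi. Kofi reports to Jun. Jun reports to Bram. Bram reports to Maren. Maren reports to Ursula. Ursula reports to Talia. Talia reports to Gunnar. Gunnar is at the top.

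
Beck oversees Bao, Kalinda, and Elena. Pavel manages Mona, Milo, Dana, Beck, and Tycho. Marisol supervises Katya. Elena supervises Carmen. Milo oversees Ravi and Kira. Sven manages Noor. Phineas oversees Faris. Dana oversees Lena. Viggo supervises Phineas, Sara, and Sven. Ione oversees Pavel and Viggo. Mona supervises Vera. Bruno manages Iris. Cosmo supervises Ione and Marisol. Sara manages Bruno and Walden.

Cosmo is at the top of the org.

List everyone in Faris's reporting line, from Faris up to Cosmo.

Faris reports to Phineas. Phineas reports to Viggo. Viggo reports to Ione. Ione reports to Cosmo. Cosmo is at the top.

Faris -> Phineas -> Viggo -> Ione -> Cosmo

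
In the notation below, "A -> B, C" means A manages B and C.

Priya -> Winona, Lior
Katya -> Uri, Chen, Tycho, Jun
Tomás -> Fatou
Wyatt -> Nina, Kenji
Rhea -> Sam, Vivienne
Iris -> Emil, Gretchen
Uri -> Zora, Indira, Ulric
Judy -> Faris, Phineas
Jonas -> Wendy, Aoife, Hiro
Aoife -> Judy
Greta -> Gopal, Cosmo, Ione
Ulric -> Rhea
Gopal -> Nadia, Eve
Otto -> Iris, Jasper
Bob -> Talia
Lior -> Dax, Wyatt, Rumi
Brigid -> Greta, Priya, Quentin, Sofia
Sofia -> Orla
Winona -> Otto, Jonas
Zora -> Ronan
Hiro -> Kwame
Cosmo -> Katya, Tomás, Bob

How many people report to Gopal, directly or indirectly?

Gopal directly manages Nadia, Eve. Nadia has no reports. Eve has no reports. So Gopal's organization is 2 direct reports plus everyone under them: 1 + 1 = 2.

2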